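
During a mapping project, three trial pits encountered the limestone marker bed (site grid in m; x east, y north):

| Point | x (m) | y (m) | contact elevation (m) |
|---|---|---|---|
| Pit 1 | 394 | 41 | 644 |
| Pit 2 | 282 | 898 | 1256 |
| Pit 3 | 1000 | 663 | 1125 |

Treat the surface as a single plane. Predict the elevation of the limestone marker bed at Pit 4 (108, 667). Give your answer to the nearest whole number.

1080 m

Two edge vectors: Pit 1→Pit 2 = (-112, 857, 612), Pit 1→Pit 3 = (606, 622, 481).
Normal n = (Pit 1→Pit 2) × (Pit 1→Pit 3) = (31553, 424744, -589006).
So ∂z/∂x = −n_x/n_z = 0.05357 and ∂z/∂y = −n_y/n_z = 0.72112.
Intercept c from Pit 1: 644 − 21.11 − 29.57 = 593.33.
At (108, 667): z = 5.8 + 481.0 + 593.33 = 1080.1 m.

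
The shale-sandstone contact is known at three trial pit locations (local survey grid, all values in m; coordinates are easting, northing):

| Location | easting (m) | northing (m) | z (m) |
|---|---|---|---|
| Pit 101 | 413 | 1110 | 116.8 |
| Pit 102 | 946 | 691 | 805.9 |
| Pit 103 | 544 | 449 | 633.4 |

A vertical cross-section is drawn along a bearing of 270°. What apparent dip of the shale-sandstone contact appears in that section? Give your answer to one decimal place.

38.8°

Two edge vectors: Pit 101→Pit 102 = (533, -419, 689.1), Pit 101→Pit 103 = (131, -661, 516.6).
Normal n = (Pit 101→Pit 102) × (Pit 101→Pit 103) = (239039.7, -185075.7, -297424).
So ∂z/∂easting = −n_x/n_z = 0.80370 and ∂z/∂northing = −n_y/n_z = −0.62226.
Unit vector along 270° is (sin 270°, cos 270°) = (-1.0000, -0.0000).
Slope in that direction = a·(-1.0000) + b·(-0.0000) = −0.80370.
Apparent dip = arctan|0.80370| = 38.8° (true dip is 45.5°, so apparent ≤ true as expected).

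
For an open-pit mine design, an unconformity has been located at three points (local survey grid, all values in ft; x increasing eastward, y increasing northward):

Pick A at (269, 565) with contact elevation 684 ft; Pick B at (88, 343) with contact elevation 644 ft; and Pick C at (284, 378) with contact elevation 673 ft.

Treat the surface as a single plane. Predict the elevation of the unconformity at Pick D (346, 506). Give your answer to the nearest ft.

Two edge vectors: Pick A→Pick B = (-181, -222, -40), Pick A→Pick C = (15, -187, -11).
Normal n = (Pick A→Pick B) × (Pick A→Pick C) = (-5038, -2591, 37177).
So ∂z/∂x = −n_x/n_z = 0.13551 and ∂z/∂y = −n_y/n_z = 0.06969.
Intercept c from Pick A: 684 − 36.45 − 39.38 = 608.17.
At (346, 506): z = 46.9 + 35.3 + 608.17 = 690.3 ft.

690 ft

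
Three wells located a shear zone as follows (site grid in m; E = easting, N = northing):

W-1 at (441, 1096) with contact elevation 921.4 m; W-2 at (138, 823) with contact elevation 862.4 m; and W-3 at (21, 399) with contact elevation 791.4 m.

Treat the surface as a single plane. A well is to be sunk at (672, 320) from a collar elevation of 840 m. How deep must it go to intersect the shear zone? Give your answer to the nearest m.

23 m

Two edge vectors: W-1→W-2 = (-303, -273, -59), W-1→W-3 = (-420, -697, -130).
Normal n = (W-1→W-2) × (W-1→W-3) = (-5633, -14610, 96531).
So ∂z/∂E = −n_x/n_z = 0.05835 and ∂z/∂N = −n_y/n_z = 0.15135.
Intercept c from W-1: 921.4 − 25.73 − 165.88 = 729.79.
At (672, 320): z_contact = 39.2 + 48.4 + 729.79 = 817.4 m.
Depth below ground = 840 − 817.4 = 23 m.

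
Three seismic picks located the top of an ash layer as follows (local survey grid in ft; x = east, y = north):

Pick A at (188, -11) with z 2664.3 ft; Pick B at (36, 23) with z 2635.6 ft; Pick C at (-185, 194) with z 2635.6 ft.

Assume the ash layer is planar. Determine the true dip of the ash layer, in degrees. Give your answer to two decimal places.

23.46°

Let the plane be z = a·x + b·y + c.
Pick B−Pick A: −152a + 34b = −28.7;  Pick C−Pick A: −373a + 205b = −28.7.
Solving gives a = 0.26560, b = 0.34326.
Gradient magnitude |∇z| = √(a² + b²) = √(0.07054 + 0.11783) = 0.43401.
True dip = arctan(0.43401) = 23.46°, dipping toward SW (azimuth ≈ 218°).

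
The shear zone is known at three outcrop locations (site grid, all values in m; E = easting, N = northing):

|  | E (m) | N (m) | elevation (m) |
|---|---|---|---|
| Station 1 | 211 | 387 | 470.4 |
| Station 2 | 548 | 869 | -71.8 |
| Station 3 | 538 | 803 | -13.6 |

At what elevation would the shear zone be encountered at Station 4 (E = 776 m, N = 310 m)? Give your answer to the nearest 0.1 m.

282.3 m

Let the plane be z = a·E + b·N + c.
Station 2−Station 1: 337a + 482b = −542.2;  Station 3−Station 1: 327a + 416b = −484.
Solving gives a = −0.44385, b = −0.81457.
Then c = 470.4 − a·211 − b·387 = 879.29.
At (776, 310): z = −344.4 − 252.5 + 879.29 = 282.3 m.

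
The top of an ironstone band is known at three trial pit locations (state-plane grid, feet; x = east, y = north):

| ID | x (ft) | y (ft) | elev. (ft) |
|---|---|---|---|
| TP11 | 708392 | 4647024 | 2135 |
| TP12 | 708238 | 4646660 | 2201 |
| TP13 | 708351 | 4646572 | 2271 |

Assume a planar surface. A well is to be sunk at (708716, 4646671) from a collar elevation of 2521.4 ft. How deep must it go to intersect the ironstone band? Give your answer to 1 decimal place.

152.1 ft

Two edge vectors: TP11→TP12 = (-154, -364, 66), TP11→TP13 = (-41, -452, 136).
Normal n = (TP11→TP12) × (TP11→TP13) = (-19672, 18238, 54684).
So ∂z/∂x = −n_x/n_z = 0.359739595 and ∂z/∂y = −n_y/n_z = −0.333516202.
Intercept c from TP11: 2135 − 254836.65 + 1549857.80 = 1297156.14.
At (708716, 4646671): z_contact = 254953.21 − 1549740.06 + 1297156.14 = 2369.29 ft.
Depth below ground = 2521.4 − 2369.29 = 152.1 ft.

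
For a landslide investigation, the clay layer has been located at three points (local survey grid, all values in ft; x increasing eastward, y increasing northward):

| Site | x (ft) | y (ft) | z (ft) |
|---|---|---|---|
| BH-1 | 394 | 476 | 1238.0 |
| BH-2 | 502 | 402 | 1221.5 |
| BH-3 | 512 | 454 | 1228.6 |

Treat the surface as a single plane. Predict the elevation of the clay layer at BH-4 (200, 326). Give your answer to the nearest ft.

Let the plane be z = a·x + b·y + c.
BH-2−BH-1: 108a − 74b = −16.5;  BH-3−BH-1: 118a − 22b = −9.4.
Solving gives a = −0.05233, b = 0.14660.
Then c = 1238 − a·394 − b·476 = 1188.84.
At (200, 326): z = −10.5 + 47.8 + 1188.84 = 1226.2 ft.

1226 ft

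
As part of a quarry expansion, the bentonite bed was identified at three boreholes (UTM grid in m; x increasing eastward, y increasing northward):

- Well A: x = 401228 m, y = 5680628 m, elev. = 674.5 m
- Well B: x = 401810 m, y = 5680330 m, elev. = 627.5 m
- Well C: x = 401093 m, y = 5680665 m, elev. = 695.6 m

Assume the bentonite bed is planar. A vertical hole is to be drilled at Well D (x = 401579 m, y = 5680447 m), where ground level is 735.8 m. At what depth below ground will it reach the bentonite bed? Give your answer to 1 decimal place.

89.2 m

Two edge vectors: Well A→Well B = (582, -298, -47), Well A→Well C = (-135, 37, 21.1).
Normal n = (Well A→Well B) × (Well A→Well C) = (-4548.8, -5935.2, -18696).
So ∂z/∂x = −n_x/n_z = −0.243303380 and ∂z/∂y = −n_y/n_z = −0.317458280.
Intercept c from Well A: 674.5 + 97620.13 + 1803362.39 = 1901657.02.
At (401579, 5680447): z_contact = −97705.53 − 1803304.93 + 1901657.02 = 646.56 m.
Depth below ground = 735.8 − 646.56 = 89.2 m.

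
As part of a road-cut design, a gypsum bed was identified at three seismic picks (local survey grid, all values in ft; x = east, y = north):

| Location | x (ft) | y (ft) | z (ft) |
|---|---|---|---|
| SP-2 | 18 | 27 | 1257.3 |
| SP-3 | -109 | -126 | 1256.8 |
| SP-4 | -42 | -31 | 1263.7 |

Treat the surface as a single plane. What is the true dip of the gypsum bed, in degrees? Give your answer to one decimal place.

Let the plane be z = a·x + b·y + c.
SP-3−SP-2: −127a − 153b = −0.5;  SP-4−SP-2: −60a − 58b = 6.4.
Solving gives a = −0.55579, b = 0.46461.
Gradient magnitude |∇z| = √(a² + b²) = √(0.30890 + 0.21586) = 0.72440.
True dip = arctan(0.72440) = 35.9°, dipping toward SE (azimuth ≈ 130°).

35.9°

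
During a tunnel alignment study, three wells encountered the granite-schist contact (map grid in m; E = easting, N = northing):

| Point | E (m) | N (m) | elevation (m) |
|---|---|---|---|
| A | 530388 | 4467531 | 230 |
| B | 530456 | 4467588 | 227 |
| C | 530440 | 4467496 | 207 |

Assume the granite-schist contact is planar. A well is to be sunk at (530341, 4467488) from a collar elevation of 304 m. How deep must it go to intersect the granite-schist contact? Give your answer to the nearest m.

Two edge vectors: A→B = (68, 57, -3), A→C = (52, -35, -23).
Normal n = (A→B) × (A→C) = (-1416, 1408, -5344).
So ∂z/∂E = −n_x/n_z = −0.26497006 and ∂z/∂N = −n_y/n_z = 0.26347305.
Intercept c from A: 230 + 140536.94 − 1177074.04 = −1036307.10.
At (530341, 4467488): z_contact = −140524.5 + 1177062.7 − 1036307.10 = 231.1 m.
Depth below ground = 304 − 231.1 = 73 m.

73 m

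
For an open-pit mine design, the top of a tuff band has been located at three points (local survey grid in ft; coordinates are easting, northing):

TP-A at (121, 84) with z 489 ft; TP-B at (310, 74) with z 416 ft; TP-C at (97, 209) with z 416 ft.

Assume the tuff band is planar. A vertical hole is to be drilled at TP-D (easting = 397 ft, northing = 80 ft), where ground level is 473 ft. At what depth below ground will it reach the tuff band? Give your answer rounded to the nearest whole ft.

98 ft

Let the plane be z = a·easting + b·northing + c.
TP-B−TP-A: 189a − 10b = −73;  TP-C−TP-A: −24a + 125b = −73.
Solving gives a = −0.42142, b = −0.66491.
Then c = 489 − a·121 − b·84 = 595.85.
At (397, 80): z_contact = −167.3 − 53.2 + 595.85 = 375.3 ft.
Depth below ground = 473 − 375.3 = 98 ft.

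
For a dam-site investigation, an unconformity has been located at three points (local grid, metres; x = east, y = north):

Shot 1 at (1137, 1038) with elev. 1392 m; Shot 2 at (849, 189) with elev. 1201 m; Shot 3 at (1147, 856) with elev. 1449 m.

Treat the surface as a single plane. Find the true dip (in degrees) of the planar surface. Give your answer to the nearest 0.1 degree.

54.2°

Let the plane be z = a·x + b·y + c.
Shot 2−Shot 1: −288a − 849b = −191;  Shot 3−Shot 1: 10a − 182b = 57.
Solving gives a = 1.36530, b = −0.23817.
Gradient magnitude |∇z| = √(a² + b²) = √(1.86405 + 0.05673) = 1.38592.
True dip = arctan(1.38592) = 54.2°, dipping toward W (azimuth ≈ 280°).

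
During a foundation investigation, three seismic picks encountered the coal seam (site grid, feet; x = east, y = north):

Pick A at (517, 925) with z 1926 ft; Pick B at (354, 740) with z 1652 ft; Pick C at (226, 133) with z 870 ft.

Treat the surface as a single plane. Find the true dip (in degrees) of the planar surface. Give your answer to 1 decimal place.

51.6°

Let the plane be z = a·x + b·y + c.
Pick B−Pick A: −163a − 185b = −274;  Pick C−Pick A: −291a − 792b = −1056.
Solving gives a = 0.28764, b = 1.22765.
Gradient magnitude |∇z| = √(a² + b²) = √(0.08274 + 1.50712) = 1.26089.
True dip = arctan(1.26089) = 51.6°, dipping toward SSW (azimuth ≈ 193°).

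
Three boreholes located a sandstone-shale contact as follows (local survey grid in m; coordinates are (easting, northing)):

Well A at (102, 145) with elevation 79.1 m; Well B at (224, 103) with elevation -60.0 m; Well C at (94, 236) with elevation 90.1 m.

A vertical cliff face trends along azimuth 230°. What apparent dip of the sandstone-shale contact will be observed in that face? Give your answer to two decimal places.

Let the plane be z = a·E + b·N + c.
Well B−Well A: 122a − 42b = −139.1;  Well C−Well A: −8a + 91b = 11.
Solving gives a = −1.13283, b = 0.02129.
Unit vector along 230° is (sin 230°, cos 230°) = (-0.7660, -0.6428).
Slope in that direction = a·(-0.7660) + b·(-0.6428) = 0.85412.
Apparent dip = arctan|0.85412| = 40.50° (true dip is 48.6°, so apparent ≤ true as expected).

40.50°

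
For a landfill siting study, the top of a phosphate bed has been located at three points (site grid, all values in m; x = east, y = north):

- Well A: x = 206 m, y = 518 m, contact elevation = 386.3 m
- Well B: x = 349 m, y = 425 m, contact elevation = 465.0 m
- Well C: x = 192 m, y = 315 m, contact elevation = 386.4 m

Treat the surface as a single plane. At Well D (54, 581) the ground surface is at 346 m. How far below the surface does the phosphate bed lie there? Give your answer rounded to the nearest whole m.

Let the plane be z = a·x + b·y + c.
Well B−Well A: 143a − 93b = 78.7;  Well C−Well A: −14a − 203b = 0.1.
Solving gives a = 0.52642, b = −0.03680.
Then c = 386.3 − a·206 − b·518 = 296.92.
At (54, 581): z_contact = 28.4 − 21.4 + 296.92 = 304.0 m.
Depth below ground = 346 − 304.0 = 42 m.

42 m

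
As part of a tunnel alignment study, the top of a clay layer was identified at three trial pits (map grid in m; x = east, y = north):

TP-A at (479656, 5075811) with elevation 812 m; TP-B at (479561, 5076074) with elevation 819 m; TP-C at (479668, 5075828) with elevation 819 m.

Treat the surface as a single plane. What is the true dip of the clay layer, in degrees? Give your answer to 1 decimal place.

21.5°

Let the plane be z = a·x + b·y + c.
TP-B−TP-A: −95a + 263b = 7;  TP-C−TP-A: 12a + 17b = 7.
Solving gives a = 0.36093, b = 0.15699.
Gradient magnitude |∇z| = √(a² + b²) = √(0.13027 + 0.02465) = 0.39359.
True dip = arctan(0.39359) = 21.5°, dipping toward WSW (azimuth ≈ 246°).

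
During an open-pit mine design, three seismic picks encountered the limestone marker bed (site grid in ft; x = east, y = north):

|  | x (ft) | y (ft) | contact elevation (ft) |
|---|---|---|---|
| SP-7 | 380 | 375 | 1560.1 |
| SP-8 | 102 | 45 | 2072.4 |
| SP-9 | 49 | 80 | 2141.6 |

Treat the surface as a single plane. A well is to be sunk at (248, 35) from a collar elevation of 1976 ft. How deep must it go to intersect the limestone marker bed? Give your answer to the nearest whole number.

119 ft

Two edge vectors: SP-7→SP-8 = (-278, -330, 512.3), SP-7→SP-9 = (-331, -295, 581.5).
Normal n = (SP-7→SP-8) × (SP-7→SP-9) = (-40766.5, -7914.3, -27220).
So ∂z/∂x = −n_x/n_z = −1.49767 and ∂z/∂y = −n_y/n_z = −0.29075.
Intercept c from SP-7: 1560.1 + 569.11 + 109.03 = 2238.25.
At (248, 35): z_contact = −371.4 − 10.2 + 2238.25 = 1856.6 ft.
Depth below ground = 1976 − 1856.6 = 119 ft.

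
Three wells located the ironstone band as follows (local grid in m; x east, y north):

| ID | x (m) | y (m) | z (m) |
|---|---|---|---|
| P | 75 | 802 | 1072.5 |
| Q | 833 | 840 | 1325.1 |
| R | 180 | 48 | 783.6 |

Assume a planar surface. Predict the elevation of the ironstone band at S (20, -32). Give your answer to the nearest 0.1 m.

Let the plane be z = a·x + b·y + c.
Q−P: 758a + 38b = 252.6;  R−P: 105a − 754b = −288.9.
Solving gives a = 0.31186, b = 0.42659.
Then c = 1072.5 − a·75 − b·802 = 706.99.
At (20, -32): z = 6.2 − 13.7 + 706.99 = 699.6 m.

699.6 m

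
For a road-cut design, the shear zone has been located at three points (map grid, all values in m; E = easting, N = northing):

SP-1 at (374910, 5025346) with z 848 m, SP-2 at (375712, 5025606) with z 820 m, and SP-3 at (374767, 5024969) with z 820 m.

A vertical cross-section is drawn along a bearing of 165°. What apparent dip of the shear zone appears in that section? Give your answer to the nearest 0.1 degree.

6.5°

Let the plane be z = a·E + b·N + c.
SP-2−SP-1: 802a + 260b = −28;  SP-3−SP-1: −143a − 377b = −28.
Solving gives a = −0.06726, b = 0.09978.
Unit vector along 165° is (sin 165°, cos 165°) = (0.2588, -0.9659).
Slope in that direction = a·(0.2588) + b·(-0.9659) = −0.11379.
Apparent dip = arctan|0.11379| = 6.5° (true dip is 6.9°, so apparent ≤ true as expected).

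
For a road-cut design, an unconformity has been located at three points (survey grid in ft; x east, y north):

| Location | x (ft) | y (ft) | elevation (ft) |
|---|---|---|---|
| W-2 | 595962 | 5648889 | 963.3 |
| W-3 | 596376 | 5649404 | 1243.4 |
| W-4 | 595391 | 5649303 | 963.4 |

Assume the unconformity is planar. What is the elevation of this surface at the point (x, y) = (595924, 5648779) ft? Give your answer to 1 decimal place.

916.0 ft

Let the plane be z = a·x + b·y + c.
W-3−W-2: 414a + 515b = 280.1;  W-4−W-2: −571a + 414b = 0.1.
Solving gives a = 0.249021723, b = 0.343699042.
Then c = 963.3 − a·595962 − b·5648889 = −2088961.92.
At (595924, 5648779): z = 148398.0 + 1941479.9 − 2088961.92 = 916.0 ft.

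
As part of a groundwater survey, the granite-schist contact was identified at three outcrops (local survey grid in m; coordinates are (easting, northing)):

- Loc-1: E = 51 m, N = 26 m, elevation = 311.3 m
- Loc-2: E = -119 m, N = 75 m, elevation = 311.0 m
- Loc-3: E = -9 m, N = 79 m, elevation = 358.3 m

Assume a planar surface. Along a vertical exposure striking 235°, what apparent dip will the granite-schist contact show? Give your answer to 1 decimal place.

Two edge vectors: Loc-1→Loc-2 = (-170, 49, -0.3), Loc-1→Loc-3 = (-60, 53, 47).
Normal n = (Loc-1→Loc-2) × (Loc-1→Loc-3) = (2318.9, 8008, -6070).
So ∂z/∂E = −n_x/n_z = 0.38203 and ∂z/∂N = −n_y/n_z = 1.31928.
Unit vector along 235° is (sin 235°, cos 235°) = (-0.8192, -0.5736).
Slope in that direction = a·(-0.8192) + b·(-0.5736) = −1.06964.
Apparent dip = arctan|1.06964| = 46.9° (true dip is 53.9°, so apparent ≤ true as expected).

46.9°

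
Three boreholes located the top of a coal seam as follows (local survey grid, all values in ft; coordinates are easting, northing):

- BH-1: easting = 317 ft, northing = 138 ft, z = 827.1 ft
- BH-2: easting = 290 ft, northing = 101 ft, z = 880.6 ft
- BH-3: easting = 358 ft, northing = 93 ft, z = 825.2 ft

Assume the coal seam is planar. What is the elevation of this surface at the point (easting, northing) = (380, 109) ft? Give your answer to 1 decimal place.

Let the plane be z = a·easting + b·northing + c.
BH-2−BH-1: −27a − 37b = 53.5;  BH-3−BH-1: 41a − 45b = −1.9.
Solving gives a = −0.90695, b = −0.78411.
Then c = 827.1 − a·317 − b·138 = 1222.81.
At (380, 109): z = −344.6 − 85.5 + 1222.81 = 792.7 ft.

792.7 ft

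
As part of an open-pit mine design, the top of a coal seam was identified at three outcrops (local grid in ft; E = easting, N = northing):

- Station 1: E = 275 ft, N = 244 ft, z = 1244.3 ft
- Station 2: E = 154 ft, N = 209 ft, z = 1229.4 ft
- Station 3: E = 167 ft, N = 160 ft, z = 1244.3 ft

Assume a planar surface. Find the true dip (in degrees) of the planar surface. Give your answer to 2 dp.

17.71°

Let the plane be z = a·E + b·N + c.
Station 2−Station 1: −121a − 35b = −14.9;  Station 3−Station 1: −108a − 84b = 0.
Solving gives a = 0.19605, b = −0.25207.
Gradient magnitude |∇z| = √(a² + b²) = √(0.03844 + 0.06354) = 0.31933.
True dip = arctan(0.31933) = 17.71°, dipping toward NW (azimuth ≈ 322°).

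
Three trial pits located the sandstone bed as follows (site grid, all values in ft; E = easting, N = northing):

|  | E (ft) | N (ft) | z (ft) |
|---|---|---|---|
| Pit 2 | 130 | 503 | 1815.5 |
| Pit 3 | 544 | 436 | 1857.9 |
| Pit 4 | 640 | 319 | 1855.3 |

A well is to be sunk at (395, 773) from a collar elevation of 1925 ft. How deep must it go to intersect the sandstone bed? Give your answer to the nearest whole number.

44 ft

Two edge vectors: Pit 2→Pit 3 = (414, -67, 42.4), Pit 2→Pit 4 = (510, -184, 39.8).
Normal n = (Pit 2→Pit 3) × (Pit 2→Pit 4) = (5135, 5146.8, -42006).
So ∂z/∂E = −n_x/n_z = 0.12224 and ∂z/∂N = −n_y/n_z = 0.12253.
Intercept c from Pit 2: 1815.5 − 15.89 − 61.63 = 1737.98.
At (395, 773): z_contact = 48.3 + 94.7 + 1737.98 = 1881.0 ft.
Depth below ground = 1925 − 1881.0 = 44 ft.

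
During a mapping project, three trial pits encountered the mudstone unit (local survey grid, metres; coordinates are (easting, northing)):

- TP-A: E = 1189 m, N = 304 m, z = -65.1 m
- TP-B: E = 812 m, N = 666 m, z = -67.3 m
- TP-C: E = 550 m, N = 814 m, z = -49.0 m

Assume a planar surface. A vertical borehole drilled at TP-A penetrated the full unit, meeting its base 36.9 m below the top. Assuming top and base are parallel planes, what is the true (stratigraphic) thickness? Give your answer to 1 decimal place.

Let the plane be z = a·E + b·N + c.
TP-B−TP-A: −377a + 362b = −2.2;  TP-C−TP-A: −639a + 510b = 16.1.
Solving gives a = −0.17799, b = −0.19144.
|∇z| = √(a²+b²) = 0.26140, so dip δ = arctan(0.26140) = 14.65°.
True thickness = vertical thickness × cos δ = 36.9 × cos 14.65° = 35.7 m.

35.7 m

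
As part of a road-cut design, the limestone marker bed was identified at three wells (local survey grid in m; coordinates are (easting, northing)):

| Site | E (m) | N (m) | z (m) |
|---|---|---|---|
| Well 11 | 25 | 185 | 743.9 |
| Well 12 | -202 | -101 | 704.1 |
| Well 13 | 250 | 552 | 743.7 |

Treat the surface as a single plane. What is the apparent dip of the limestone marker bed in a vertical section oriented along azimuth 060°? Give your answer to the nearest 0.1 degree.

23.4°

Two edge vectors: Well 11→Well 12 = (-227, -286, -39.8), Well 11→Well 13 = (225, 367, -0.2).
Normal n = (Well 11→Well 12) × (Well 11→Well 13) = (14663.8, -9000.4, -18959).
So ∂z/∂E = −n_x/n_z = 0.77345 and ∂z/∂N = −n_y/n_z = −0.47473.
Unit vector along 060° is (sin 60°, cos 60°) = (0.8660, 0.5000).
Slope in that direction = a·(0.8660) + b·(0.5000) = 0.43246.
Apparent dip = arctan|0.43246| = 23.4° (true dip is 42.2°, so apparent ≤ true as expected).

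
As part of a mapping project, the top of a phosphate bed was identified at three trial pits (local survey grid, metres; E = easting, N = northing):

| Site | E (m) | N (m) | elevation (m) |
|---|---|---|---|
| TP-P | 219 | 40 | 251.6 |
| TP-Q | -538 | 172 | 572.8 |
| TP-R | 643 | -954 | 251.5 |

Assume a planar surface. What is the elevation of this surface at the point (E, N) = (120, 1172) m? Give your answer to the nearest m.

76 m

Let the plane be z = a·E + b·N + c.
TP-Q−TP-P: −757a + 132b = 321.2;  TP-R−TP-P: 424a − 994b = −0.1.
Solving gives a = −0.45838, b = −0.19543.
Then c = 251.6 − a·219 − b·40 = 359.80.
At (120, 1172): z = −55.0 − 229.0 + 359.80 = 75.8 m.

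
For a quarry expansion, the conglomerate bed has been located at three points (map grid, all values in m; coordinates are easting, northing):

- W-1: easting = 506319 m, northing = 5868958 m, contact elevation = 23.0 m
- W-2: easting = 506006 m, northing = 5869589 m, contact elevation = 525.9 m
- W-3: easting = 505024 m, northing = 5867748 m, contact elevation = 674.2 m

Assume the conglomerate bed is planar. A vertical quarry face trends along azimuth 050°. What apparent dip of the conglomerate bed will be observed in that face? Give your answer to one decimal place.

Let the plane be z = a·easting + b·northing + c.
W-2−W-1: −313a + 631b = 502.9;  W-3−W-1: −1295a − 1210b = 651.2.
Solving gives a = −0.85244, b = 0.37414.
Unit vector along 050° is (sin 50°, cos 50°) = (0.7660, 0.6428).
Slope in that direction = a·(0.7660) + b·(0.6428) = −0.41251.
Apparent dip = arctan|0.41251| = 22.4° (true dip is 43.0°, so apparent ≤ true as expected).

22.4°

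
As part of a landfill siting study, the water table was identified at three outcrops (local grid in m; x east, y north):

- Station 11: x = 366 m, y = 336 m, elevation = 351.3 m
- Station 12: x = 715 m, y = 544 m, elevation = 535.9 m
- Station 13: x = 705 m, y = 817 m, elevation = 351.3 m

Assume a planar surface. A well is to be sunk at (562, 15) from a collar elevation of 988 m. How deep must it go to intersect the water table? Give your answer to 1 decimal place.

Let the plane be z = a·x + b·y + c.
Station 12−Station 11: 349a + 208b = 184.6;  Station 13−Station 11: 339a + 481b = 0.
Solving gives a = 0.91203, b = −0.64278.
Then c = 351.3 − a·366 − b·336 = 233.47.
At (562, 15): z_contact = 512.56 − 9.64 + 233.47 = 736.39 m.
Depth below ground = 988 − 736.39 = 251.6 m.

251.6 m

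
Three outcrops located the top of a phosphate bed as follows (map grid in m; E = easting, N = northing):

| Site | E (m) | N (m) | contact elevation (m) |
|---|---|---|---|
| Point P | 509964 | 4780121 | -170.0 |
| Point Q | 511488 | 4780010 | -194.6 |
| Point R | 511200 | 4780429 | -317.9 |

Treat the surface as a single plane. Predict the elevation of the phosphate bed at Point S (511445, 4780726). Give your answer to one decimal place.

Two edge vectors: Point P→Point Q = (1524, -111, -24.6), Point P→Point R = (1236, 308, -147.9).
Normal n = (Point P→Point Q) × (Point P→Point R) = (23993.7, 194994, 606588).
So ∂z/∂E = −n_x/n_z = −0.039555184 and ∂z/∂N = −n_y/n_z = −0.321460365.
Intercept c from Point P: -170 + 20171.72 + 1536619.44 = 1556621.16.
At (511445, 4780726): z = −20230.3 − 1536813.9 + 1556621.16 = -423.1 m.

-423.1 m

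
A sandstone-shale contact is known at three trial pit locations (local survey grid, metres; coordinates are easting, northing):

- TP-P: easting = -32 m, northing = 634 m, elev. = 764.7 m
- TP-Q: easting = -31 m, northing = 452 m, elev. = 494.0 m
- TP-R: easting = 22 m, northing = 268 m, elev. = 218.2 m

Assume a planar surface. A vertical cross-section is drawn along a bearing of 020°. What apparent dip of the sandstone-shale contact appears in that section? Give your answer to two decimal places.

Two edge vectors: TP-P→TP-Q = (1, -182, -270.7), TP-P→TP-R = (54, -366, -546.5).
Normal n = (TP-P→TP-Q) × (TP-P→TP-R) = (386.8, -14071.3, 9462).
So ∂z/∂easting = −n_x/n_z = −0.04088 and ∂z/∂northing = −n_y/n_z = 1.48714.
Unit vector along 020° is (sin 20°, cos 20°) = (0.3420, 0.9397).
Slope in that direction = a·(0.3420) + b·(0.9397) = 1.38347.
Apparent dip = arctan|1.38347| = 54.14° (true dip is 56.1°, so apparent ≤ true as expected).

54.14°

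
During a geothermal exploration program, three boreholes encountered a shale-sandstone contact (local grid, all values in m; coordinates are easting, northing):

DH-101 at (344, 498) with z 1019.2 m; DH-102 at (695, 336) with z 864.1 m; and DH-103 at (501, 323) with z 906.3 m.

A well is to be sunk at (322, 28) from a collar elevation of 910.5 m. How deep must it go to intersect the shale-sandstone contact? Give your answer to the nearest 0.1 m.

85.4 m

Two edge vectors: DH-101→DH-102 = (351, -162, -155.1), DH-101→DH-103 = (157, -175, -112.9).
Normal n = (DH-101→DH-102) × (DH-101→DH-103) = (-8852.7, 15277.2, -35991).
So ∂z/∂easting = −n_x/n_z = −0.24597 and ∂z/∂northing = −n_y/n_z = 0.42447.
Intercept c from DH-101: 1019.2 + 84.61 − 211.39 = 892.43.
At (322, 28): z_contact = −79.20 + 11.89 + 892.43 = 825.11 m.
Depth below ground = 910.5 − 825.11 = 85.4 m.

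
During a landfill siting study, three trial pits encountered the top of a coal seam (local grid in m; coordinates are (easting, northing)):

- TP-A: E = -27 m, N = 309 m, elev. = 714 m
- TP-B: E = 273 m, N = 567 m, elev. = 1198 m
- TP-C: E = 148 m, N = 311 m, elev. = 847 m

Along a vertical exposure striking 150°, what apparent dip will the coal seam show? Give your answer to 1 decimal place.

Two edge vectors: TP-A→TP-B = (300, 258, 484), TP-A→TP-C = (175, 2, 133).
Normal n = (TP-A→TP-B) × (TP-A→TP-C) = (33346, 44800, -44550).
So ∂z/∂E = −n_x/n_z = 0.74851 and ∂z/∂N = −n_y/n_z = 1.00561.
Unit vector along 150° is (sin 150°, cos 150°) = (0.5000, -0.8660).
Slope in that direction = a·(0.5000) + b·(-0.8660) = −0.49663.
Apparent dip = arctan|0.49663| = 26.4° (true dip is 51.4°, so apparent ≤ true as expected).

26.4°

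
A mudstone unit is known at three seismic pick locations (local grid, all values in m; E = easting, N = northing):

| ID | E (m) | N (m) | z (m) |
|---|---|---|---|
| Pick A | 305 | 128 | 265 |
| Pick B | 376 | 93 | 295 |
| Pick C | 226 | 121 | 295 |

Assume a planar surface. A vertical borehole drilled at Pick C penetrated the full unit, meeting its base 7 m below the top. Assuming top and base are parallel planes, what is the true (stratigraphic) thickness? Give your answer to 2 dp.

4.06 m

Two edge vectors: Pick A→Pick B = (71, -35, 30), Pick A→Pick C = (-79, -7, 30).
Normal n = (Pick A→Pick B) × (Pick A→Pick C) = (-840, -4500, -3262).
So ∂z/∂E = −n_x/n_z = −0.25751 and ∂z/∂N = −n_y/n_z = −1.37952.
|∇z| = √(a²+b²) = 1.40335, so dip δ = arctan(1.40335) = 54.53°.
True thickness = vertical thickness × cos δ = 7 × cos 54.53° = 4.06 m.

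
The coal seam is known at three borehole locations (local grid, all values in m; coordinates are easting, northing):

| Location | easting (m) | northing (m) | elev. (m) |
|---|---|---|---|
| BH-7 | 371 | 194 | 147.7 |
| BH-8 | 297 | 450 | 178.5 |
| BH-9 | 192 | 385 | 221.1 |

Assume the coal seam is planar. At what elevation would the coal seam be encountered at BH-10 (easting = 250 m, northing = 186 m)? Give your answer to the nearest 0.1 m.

197.0 m

Let the plane be z = a·easting + b·northing + c.
BH-8−BH-7: −74a + 256b = 30.8;  BH-9−BH-7: −179a + 191b = 73.4.
Solving gives a = −0.40731, b = 0.00257.
Then c = 147.7 − a·371 − b·194 = 298.31.
At (250, 186): z = −101.8 + 0.5 + 298.31 = 197.0 m.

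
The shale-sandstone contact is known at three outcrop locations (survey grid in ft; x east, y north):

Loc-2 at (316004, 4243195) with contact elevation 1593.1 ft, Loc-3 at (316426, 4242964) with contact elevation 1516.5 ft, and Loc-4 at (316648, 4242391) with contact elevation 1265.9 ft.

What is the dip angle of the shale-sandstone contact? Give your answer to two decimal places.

25.25°

Let the plane be z = a·x + b·y + c.
Loc-3−Loc-2: 422a − 231b = −76.6;  Loc-4−Loc-2: 644a − 804b = −327.2.
Solving gives a = 0.07346, b = 0.46581.
Gradient magnitude |∇z| = √(a² + b²) = √(0.00540 + 0.21698) = 0.47157.
True dip = arctan(0.47157) = 25.25°, dipping toward S (azimuth ≈ 189°).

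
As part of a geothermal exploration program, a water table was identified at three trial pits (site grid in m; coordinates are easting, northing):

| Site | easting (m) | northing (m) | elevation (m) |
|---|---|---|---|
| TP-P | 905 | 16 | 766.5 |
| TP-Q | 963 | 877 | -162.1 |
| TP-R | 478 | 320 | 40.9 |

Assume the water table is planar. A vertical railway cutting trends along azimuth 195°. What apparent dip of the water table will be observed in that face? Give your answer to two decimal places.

41.01°

Let the plane be z = a·easting + b·northing + c.
TP-Q−TP-P: 58a + 861b = −928.6;  TP-R−TP-P: −427a + 304b = −725.6.
Solving gives a = 0.88883, b = −1.13839.
Unit vector along 195° is (sin 195°, cos 195°) = (-0.2588, -0.9659).
Slope in that direction = a·(-0.2588) + b·(-0.9659) = 0.86955.
Apparent dip = arctan|0.86955| = 41.01° (true dip is 55.3°, so apparent ≤ true as expected).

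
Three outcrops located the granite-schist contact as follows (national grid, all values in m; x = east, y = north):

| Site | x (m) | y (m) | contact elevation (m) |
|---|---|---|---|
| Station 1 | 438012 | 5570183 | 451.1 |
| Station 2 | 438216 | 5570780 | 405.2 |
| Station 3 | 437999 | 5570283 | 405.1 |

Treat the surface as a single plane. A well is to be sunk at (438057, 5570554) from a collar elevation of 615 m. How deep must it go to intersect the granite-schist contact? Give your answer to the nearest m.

Let the plane be z = a·x + b·y + c.
Station 2−Station 1: 204a + 597b = −45.9;  Station 3−Station 1: −13a + 100b = −46.
Solving gives a = 0.81218707, b = −0.35441568.
Then c = 451.1 − a·438012 − b·5570183 = 1618863.62.
At (438057, 5570554): z_contact = 355784.2 − 1974291.7 + 1618863.62 = 356.2 m.
Depth below ground = 615 − 356.2 = 259 m.

259 m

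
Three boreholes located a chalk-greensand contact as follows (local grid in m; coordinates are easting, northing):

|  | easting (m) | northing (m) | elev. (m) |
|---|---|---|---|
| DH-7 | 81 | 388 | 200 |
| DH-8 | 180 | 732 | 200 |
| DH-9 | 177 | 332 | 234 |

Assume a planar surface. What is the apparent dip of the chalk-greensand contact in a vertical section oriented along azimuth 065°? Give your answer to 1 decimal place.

13.4°

Let the plane be z = a·easting + b·northing + c.
DH-8−DH-7: 99a + 344b = 0;  DH-9−DH-7: 96a − 56b = 34.
Solving gives a = 0.30326, b = −0.08727.
Unit vector along 065° is (sin 65°, cos 65°) = (0.9063, 0.4226).
Slope in that direction = a·(0.9063) + b·(0.4226) = 0.23796.
Apparent dip = arctan|0.23796| = 13.4° (true dip is 17.5°, so apparent ≤ true as expected).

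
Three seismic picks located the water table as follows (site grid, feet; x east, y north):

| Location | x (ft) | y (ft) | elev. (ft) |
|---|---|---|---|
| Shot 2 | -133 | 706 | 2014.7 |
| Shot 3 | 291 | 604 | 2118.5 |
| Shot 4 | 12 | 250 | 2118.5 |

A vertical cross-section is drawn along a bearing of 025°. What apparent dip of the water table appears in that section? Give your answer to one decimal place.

3.4°

Two edge vectors: Shot 2→Shot 3 = (424, -102, 103.8), Shot 2→Shot 4 = (145, -456, 103.8).
Normal n = (Shot 2→Shot 3) × (Shot 2→Shot 4) = (36745.2, -28960.2, -178554).
So ∂z/∂x = −n_x/n_z = 0.20579 and ∂z/∂y = −n_y/n_z = −0.16219.
Unit vector along 025° is (sin 25°, cos 25°) = (0.4226, 0.9063).
Slope in that direction = a·(0.4226) + b·(0.9063) = −0.06002.
Apparent dip = arctan|0.06002| = 3.4° (true dip is 14.7°, so apparent ≤ true as expected).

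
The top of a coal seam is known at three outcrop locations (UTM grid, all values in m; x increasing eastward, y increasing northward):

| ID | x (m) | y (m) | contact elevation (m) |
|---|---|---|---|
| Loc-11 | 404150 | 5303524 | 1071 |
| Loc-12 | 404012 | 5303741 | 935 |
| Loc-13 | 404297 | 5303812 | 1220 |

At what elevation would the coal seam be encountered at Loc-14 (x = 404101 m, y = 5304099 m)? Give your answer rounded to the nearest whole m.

1027 m

Two edge vectors: Loc-11→Loc-12 = (-138, 217, -136), Loc-11→Loc-13 = (147, 288, 149).
Normal n = (Loc-11→Loc-12) × (Loc-11→Loc-13) = (71501, 570, -71643).
So ∂z/∂x = −n_x/n_z = 0.99801795 and ∂z/∂y = −n_y/n_z = 0.00795612.
Intercept c from Loc-11: 1071 − 403348.95 − 42195.45 = −444473.41.
At (404101, 5304099): z = 403300.1 + 42200.0 − 444473.41 = 1026.7 m.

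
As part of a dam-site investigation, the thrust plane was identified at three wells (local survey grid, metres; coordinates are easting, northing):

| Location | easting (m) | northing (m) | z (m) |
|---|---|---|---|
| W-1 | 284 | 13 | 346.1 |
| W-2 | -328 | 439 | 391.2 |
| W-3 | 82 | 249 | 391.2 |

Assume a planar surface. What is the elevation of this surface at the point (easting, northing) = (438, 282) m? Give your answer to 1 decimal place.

453.9 m

Two edge vectors: W-1→W-2 = (-612, 426, 45.1), W-1→W-3 = (-202, 236, 45.1).
Normal n = (W-1→W-2) × (W-1→W-3) = (8569, 18491, -58380).
So ∂z/∂easting = −n_x/n_z = 0.14678 and ∂z/∂northing = −n_y/n_z = 0.31674.
Intercept c from W-1: 346.1 − 41.69 − 4.12 = 300.30.
At (438, 282): z = 64.3 + 89.3 + 300.30 = 453.9 m.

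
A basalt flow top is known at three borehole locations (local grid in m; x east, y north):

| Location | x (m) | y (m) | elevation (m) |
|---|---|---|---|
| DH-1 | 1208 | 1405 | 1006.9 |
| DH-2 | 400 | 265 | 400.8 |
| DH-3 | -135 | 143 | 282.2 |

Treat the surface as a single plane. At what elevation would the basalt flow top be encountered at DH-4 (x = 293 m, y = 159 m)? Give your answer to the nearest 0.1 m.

340.6 m

Two edge vectors: DH-1→DH-2 = (-808, -1140, -606.1), DH-1→DH-3 = (-1343, -1262, -724.7).
Normal n = (DH-1→DH-2) × (DH-1→DH-3) = (61259.8, 228434.7, -511324).
So ∂z/∂x = −n_x/n_z = 0.119806 and ∂z/∂y = −n_y/n_z = 0.446751.
Intercept c from DH-1: 1006.9 − 144.73 − 627.69 = 234.49.
At (293, 159): z = 35.1 + 71.0 + 234.49 = 340.6 m.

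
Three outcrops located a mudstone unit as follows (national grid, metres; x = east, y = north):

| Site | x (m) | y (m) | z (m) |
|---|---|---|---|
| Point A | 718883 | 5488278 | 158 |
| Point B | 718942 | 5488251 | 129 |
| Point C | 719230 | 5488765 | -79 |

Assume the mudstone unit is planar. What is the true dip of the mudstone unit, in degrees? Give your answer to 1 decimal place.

28.7°

Let the plane be z = a·x + b·y + c.
Point B−Point A: 59a − 27b = −29;  Point C−Point A: 347a + 487b = −237.
Solving gives a = −0.53861, b = −0.10288.
Gradient magnitude |∇z| = √(a² + b²) = √(0.29010 + 0.01058) = 0.54834.
True dip = arctan(0.54834) = 28.7°, dipping toward E (azimuth ≈ 079°).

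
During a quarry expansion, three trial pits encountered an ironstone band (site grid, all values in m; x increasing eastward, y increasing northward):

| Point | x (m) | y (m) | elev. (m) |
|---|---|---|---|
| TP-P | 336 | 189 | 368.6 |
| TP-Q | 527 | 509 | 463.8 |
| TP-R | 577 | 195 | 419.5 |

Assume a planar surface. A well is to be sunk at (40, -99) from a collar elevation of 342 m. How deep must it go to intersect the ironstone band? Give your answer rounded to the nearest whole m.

Two edge vectors: TP-P→TP-Q = (191, 320, 95.2), TP-P→TP-R = (241, 6, 50.9).
Normal n = (TP-P→TP-Q) × (TP-P→TP-R) = (15716.8, 13221.3, -75974).
So ∂z/∂x = −n_x/n_z = 0.20687 and ∂z/∂y = −n_y/n_z = 0.17402.
Intercept c from TP-P: 368.6 − 69.51 − 32.89 = 266.20.
At (40, -99): z_contact = 8.3 − 17.2 + 266.20 = 257.2 m.
Depth below ground = 342 − 257.2 = 85 m.

85 m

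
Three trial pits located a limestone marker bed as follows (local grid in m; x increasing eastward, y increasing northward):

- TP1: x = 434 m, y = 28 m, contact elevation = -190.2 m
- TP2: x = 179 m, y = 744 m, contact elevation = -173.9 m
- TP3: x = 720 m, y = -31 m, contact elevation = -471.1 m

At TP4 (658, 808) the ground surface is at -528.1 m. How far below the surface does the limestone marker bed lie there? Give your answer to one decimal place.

173.7 m

Let the plane be z = a·x + b·y + c.
TP2−TP1: −255a + 716b = 16.3;  TP3−TP1: 286a − 59b = −280.9.
Solving gives a = −1.05498, b = −0.35296.
Then c = -190.2 − a·434 − b·28 = 277.54.
At (658, 808): z_contact = −694.18 − 285.19 + 277.54 = -701.83 m.
Depth below ground = -528.1 − (-701.83) = 173.7 m.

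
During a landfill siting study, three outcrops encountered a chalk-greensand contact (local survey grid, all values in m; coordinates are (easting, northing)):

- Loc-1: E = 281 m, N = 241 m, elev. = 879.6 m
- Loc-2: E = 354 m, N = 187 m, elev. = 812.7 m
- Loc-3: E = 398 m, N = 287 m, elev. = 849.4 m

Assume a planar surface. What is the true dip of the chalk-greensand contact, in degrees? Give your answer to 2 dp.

37.16°

Two edge vectors: Loc-1→Loc-2 = (73, -54, -66.9), Loc-1→Loc-3 = (117, 46, -30.2).
Normal n = (Loc-1→Loc-2) × (Loc-1→Loc-3) = (4708.2, -5622.7, 9676).
So ∂z/∂E = −n_x/n_z = −0.48659 and ∂z/∂N = −n_y/n_z = 0.58110.
Gradient magnitude |∇z| = √(a² + b²) = √(0.23677 + 0.33767) = 0.75792.
True dip = arctan(0.75792) = 37.16°, dipping toward SE (azimuth ≈ 140°).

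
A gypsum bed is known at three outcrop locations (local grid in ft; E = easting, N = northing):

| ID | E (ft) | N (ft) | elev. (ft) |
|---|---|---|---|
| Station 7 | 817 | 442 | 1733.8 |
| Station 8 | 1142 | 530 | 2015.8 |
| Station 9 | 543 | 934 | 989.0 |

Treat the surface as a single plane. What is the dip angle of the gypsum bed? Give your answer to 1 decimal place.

55.0°

Let the plane be z = a·E + b·N + c.
Station 8−Station 7: 325a + 88b = 282;  Station 9−Station 7: −274a + 492b = −744.8.
Solving gives a = 1.11018, b = −0.89555.
Gradient magnitude |∇z| = √(a² + b²) = √(1.23250 + 0.80201) = 1.42636.
True dip = arctan(1.42636) = 55.0°, dipping toward NW (azimuth ≈ 309°).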